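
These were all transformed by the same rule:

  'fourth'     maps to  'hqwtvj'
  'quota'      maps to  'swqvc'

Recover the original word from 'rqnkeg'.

police

Compare letters: f→h is +2, o→q is +2, u→w is +2 — a constant shift. Each letter is shifted forward by 2 in the alphabet (a Caesar shift of +2).
Reversing it on rqnkeg: r−2=p, q−2=o, n−2=l, k−2=i, e−2=c, g−2=e.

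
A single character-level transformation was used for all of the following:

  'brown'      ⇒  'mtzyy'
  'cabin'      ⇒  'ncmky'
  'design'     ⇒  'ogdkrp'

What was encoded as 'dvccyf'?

strand

It's a Vigenère-style cipher with numeric key [11,2]: position i shifts by key[i mod 2].
Undoing it on dvccyf: d−11=s, v−2=t, c−11=r, c−2=a, y−11=n, f−2=d.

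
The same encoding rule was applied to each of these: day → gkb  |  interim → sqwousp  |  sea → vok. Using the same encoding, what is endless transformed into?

The shift depends on letter class: consonant d→g is +3, but vowel a→k is +10. The rule splits by letter class: vowels +10, consonants +3.
On endless: e(vowel)+10=o, n(cons)+3=q, d(cons)+3=g, l(cons)+3=o, e(vowel)+10=o, s(cons)+3=v, s(cons)+3=v.

oqgoovv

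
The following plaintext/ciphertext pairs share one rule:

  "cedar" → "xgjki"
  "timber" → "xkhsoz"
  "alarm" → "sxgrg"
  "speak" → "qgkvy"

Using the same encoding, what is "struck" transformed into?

Read the word backwards and shift each letter +6.
Applying it to struck: reverse → kcurts; then shift: k+6=q, c+6=i, u+6=a, r+6=x, t+6=z, s+6=y.

qiaxzy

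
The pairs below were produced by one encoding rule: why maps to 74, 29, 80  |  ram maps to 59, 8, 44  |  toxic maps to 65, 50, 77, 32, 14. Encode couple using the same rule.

The formula is n = 3×(alphabet index, a=1) + 5.
On couple: c=3→14, o=15→50, u=21→68, p=16→53, l=12→41, e=5→20.

14, 50, 68, 53, 41, 20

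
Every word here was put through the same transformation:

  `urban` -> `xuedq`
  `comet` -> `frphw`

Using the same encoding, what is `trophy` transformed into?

wurskb

Compare letters: u→x is +3, r→u is +3, b→e is +3 — a constant shift. Every letter moves 3 places later in the alphabet, wrapping around z→a.
For trophy: t+3=w, r+3=u, o+3=r, p+3=s, h+3=k, y+3=b.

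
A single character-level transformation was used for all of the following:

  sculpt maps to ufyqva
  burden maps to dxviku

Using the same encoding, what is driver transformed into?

fumaky

In sculpt: s→u is +2, c→f is +3, u→y is +4, l→q is +5 — the shift increases by 1 each position. Each letter shifts forward by (position + 2), i.e. 2, 3, 4, … — the shift grows by one for each successive letter.
Applying it to driver: d+2=f, r+3=u, i+4=m, v+5=a, e+6=k, r+7=y.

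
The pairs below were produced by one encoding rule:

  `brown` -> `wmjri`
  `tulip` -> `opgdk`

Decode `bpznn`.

guess

Compare letters: b→w is +21, r→m is +21, o→j is +21 — a constant shift. It's a constant shift of +21 (ROT21).
Reversing it on bpznn: b−21=g, p−21=u, z−21=e, n−21=s, n−21=s.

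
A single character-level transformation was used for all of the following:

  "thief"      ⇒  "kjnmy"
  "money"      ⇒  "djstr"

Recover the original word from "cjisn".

index

The output letters match the input read backwards, each shifted +5: thief reversed is feiht. The word is reversed, then every letter is shifted forward by 5.
Decoding cjisn: shift back: c−5=x, j−5=e, i−5=d, s−5=n, n−5=i → xedni; then reverse → index.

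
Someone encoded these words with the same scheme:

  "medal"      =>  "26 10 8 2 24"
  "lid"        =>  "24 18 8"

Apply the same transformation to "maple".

26 2 32 24 10

m(#13)→26 and e(#5)→10: differences scale by 2, so n = 2·pos + 0. The formula is n = 2×(alphabet index, a=1).
On maple: m=13→26, a=1→2, p=16→32, l=12→24, e=5→10.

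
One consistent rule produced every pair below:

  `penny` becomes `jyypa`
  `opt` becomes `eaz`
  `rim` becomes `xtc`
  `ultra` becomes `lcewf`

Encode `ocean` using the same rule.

ylpnz

The output letters match the input read backwards, each shifted +11: penny reversed is ynnep. Two steps: reverse the string, then apply a Caesar shift of +11.
On ocean: reverse → naeco; then shift: n+11=y, a+11=l, e+11=p, c+11=n, o+11=z.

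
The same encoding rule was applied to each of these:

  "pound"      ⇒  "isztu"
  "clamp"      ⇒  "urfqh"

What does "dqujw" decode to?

Read the word backwards and shift each letter +5.
Undoing it on dqujw: shift back: d−5=y, q−5=l, u−5=p, j−5=e, w−5=r → ylper; then reverse → reply.

reply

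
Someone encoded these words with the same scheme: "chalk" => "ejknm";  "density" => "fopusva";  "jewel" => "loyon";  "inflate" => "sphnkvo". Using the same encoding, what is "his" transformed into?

jsu

Vowels shift forward by 10 and consonants shift forward by 2.
For his: h(cons)+2=j, i(vowel)+10=s, s(cons)+2=u.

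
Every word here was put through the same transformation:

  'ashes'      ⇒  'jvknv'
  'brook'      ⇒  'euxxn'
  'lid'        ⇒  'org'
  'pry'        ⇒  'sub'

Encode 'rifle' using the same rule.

Vowels shift forward by 9 and consonants shift forward by 3.
On rifle: r(cons)+3=u, i(vowel)+9=r, f(cons)+3=i, l(cons)+3=o, e(vowel)+9=n.

urion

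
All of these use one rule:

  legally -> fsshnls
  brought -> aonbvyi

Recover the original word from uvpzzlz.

session

The word is reversed, then every letter is shifted forward by 7.
Undoing it on uvpzzlz: shift back: u−7=n, v−7=o, p−7=i, z−7=s, z−7=s, l−7=e, z−7=s → noisses; then reverse → session.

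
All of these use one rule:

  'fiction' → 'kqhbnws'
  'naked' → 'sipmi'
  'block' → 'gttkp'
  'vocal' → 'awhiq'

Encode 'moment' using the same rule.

Shifts by position in fiction: pos 0: f→k (+5), pos 1: i→q (+8), pos 2: c→h (+5), pos 3: t→b (+8) — repeating every 2. It's a Vigenère-style cipher with numeric key [5,8]: position i shifts by key[i mod 2].
For moment: m+5=r, o+8=w, m+5=r, e+8=m, n+5=s, t+8=b.

rwrmsb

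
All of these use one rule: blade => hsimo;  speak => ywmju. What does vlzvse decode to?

In blade: b→h is +6, l→s is +7, a→i is +8, d→m is +9 — the shift increases by 1 each position. The shift increases by 1 at each position, starting from +6: 6, 7, 8, ….
Reversing it on vlzvse: v−6=p, l−7=e, z−8=r, v−9=m, s−10=i, e−11=t.

permit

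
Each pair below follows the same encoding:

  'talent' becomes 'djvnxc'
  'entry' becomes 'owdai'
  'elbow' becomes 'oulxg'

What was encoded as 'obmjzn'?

The shifts repeat in a cycle of length 2: positions 0,1,… shift by +10, +9, then the pattern repeats.
Reversing it on obmjzn: o−10=e, b−9=s, m−10=c, j−9=a, z−10=p, n−9=e.

escape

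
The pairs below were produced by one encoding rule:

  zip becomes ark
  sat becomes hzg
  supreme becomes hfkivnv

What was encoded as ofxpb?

lucky

This is the alphabet-reversal cipher (Atbash): a becomes z, b becomes y, etc.
Decoding ofxpb: o↔l, f↔u, x↔c, p↔k, b↔y.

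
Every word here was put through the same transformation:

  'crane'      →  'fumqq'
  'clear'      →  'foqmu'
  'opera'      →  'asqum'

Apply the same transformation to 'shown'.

The shift depends on letter class: consonant c→f is +3, but vowel a→m is +12. Two shifts are in play — +12 for a/e/i/o/u, +3 for every other letter.
For shown: s(cons)+3=v, h(cons)+3=k, o(vowel)+12=a, w(cons)+3=z, n(cons)+3=q.

vkazq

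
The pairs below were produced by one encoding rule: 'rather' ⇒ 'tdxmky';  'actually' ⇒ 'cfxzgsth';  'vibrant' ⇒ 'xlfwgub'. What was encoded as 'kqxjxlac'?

In rather: r→t is +2, a→d is +3, t→x is +4, h→m is +5 — the shift increases by 1 each position. Each letter shifts forward by (position + 2), i.e. 2, 3, 4, … — the shift grows by one for each successive letter.
Reversing it on kqxjxlac: k−2=i, q−3=n, x−4=t, j−5=e, x−6=r, l−7=e, a−8=s, c−9=t.

interest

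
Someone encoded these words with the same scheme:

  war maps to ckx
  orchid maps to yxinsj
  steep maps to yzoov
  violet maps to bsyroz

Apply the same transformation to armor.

The rule splits by letter class: vowels +10, consonants +6.
For armor: a(vowel)+10=k, r(cons)+6=x, m(cons)+6=s, o(vowel)+10=y, r(cons)+6=x.

kxsyx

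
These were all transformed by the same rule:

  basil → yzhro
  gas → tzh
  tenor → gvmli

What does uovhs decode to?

flesh

This is the alphabet-reversal cipher (Atbash): a becomes z, b becomes y, etc.
Reversing it on uovhs: u↔f, o↔l, v↔e, h↔s, s↔h.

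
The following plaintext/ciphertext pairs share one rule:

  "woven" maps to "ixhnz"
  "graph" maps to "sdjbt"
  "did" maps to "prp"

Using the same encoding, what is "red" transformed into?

dnp

The shift depends on letter class: consonant w→i is +12, but vowel o→x is +9. Vowels shift forward by 9 and consonants shift forward by 12.
On red: r(cons)+12=d, e(vowel)+9=n, d(cons)+12=p.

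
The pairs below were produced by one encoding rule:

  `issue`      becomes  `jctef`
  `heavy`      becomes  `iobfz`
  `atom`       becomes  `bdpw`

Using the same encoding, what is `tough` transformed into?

uyvqi

It's a Vigenère-style cipher with numeric key [1,10]: position i shifts by key[i mod 2].
Applying it to tough: t+1=u, o+10=y, u+1=v, g+10=q, h+1=i.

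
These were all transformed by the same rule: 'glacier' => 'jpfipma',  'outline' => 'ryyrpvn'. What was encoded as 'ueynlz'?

Each letter shifts forward by (position + 3), i.e. 3, 4, 5, … — the shift grows by one for each successive letter.
Undoing it on ueynlz: u−3=r, e−4=a, y−5=t, n−6=h, l−7=e, z−8=r.

rather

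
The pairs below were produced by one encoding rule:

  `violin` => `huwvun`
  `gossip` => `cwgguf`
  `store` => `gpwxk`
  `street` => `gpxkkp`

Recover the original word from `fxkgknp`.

v(21)→h(7) and i(8)→u(20) fit y≡9x+0 (mod 26); the inverse of 9 mod 26 is 3. Each letter's alphabet position (a=0..z=25) is mapped through 9·x+0 mod 26 — an affine cipher.
Reversing it on fxkgknp: f(5)→3·(5−0)≡15=p; x(23)→3·(23−0)≡17=r; k(10)→3·(10−0)≡4=e; g(6)→3·(6−0)≡18=s; k(10)→3·(10−0)≡4=e; n(13)→3·(13−0)≡13=n; p(15)→3·(15−0)≡19=t (all mod 26).

present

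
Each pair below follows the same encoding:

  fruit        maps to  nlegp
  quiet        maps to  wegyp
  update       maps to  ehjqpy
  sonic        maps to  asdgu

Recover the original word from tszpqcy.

voltage

This is an affine cipher: with a=0,…,z=25, each position x becomes (15x+16) mod 26.
Undoing it on tszpqcy: t(19)→7·(19−16)≡21=v; s(18)→7·(18−16)≡14=o; z(25)→7·(25−16)≡11=l; p(15)→7·(15−16)≡19=t; q(16)→7·(16−16)≡0=a; c(2)→7·(2−16)≡6=g; y(24)→7·(24−16)≡4=e (all mod 26).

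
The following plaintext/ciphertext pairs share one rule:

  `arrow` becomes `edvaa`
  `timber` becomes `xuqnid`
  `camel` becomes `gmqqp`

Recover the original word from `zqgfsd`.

vector

Shifts by position in arrow: pos 0: a→e (+4), pos 1: r→d (+12), pos 2: r→v (+4), pos 3: o→a (+12) — repeating every 2. A repeating key of period 2 is used — shifts +4, +12 over and over.
Reversing it on zqgfsd: z−4=v, q−12=e, g−4=c, f−12=t, s−4=o, d−12=r.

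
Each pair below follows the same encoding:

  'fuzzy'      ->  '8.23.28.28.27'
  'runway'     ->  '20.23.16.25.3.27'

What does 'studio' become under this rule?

f is letter #6 and maps to 8: an offset of 2. Letters become their 1-based position plus 2 (so a→3, b→4, …).
Applying it to studio: s=19→21, t=20→22, u=21→23, d=4→6, i=9→11, o=15→17.

21.22.23.6.11.17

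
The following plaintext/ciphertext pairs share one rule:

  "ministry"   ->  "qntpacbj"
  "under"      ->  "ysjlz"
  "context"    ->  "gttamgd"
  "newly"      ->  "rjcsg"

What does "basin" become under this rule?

ffypv

The shift increases by 1 at each position, starting from +4: 4, 5, 6, ….
Applying it to basin: b+4=f, a+5=f, s+6=y, i+7=p, n+8=v.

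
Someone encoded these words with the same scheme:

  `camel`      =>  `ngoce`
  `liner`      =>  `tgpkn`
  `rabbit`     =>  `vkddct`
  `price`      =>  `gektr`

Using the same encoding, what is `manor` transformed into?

tqpco

The output letters match the input read backwards, each shifted +2: camel reversed is lemac. The word is reversed, then every letter is shifted forward by 2.
For manor: reverse → ronam; then shift: r+2=t, o+2=q, n+2=p, a+2=c, m+2=o.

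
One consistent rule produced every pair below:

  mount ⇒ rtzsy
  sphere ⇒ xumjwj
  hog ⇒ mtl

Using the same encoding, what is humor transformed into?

Compare letters: m→r is +5, o→t is +5, u→z is +5 — a constant shift. Each letter is shifted forward by 5 in the alphabet (a Caesar shift of +5).
Applying it to humor: h+5=m, u+5=z, m+5=r, o+5=t, r+5=w.

mzrtw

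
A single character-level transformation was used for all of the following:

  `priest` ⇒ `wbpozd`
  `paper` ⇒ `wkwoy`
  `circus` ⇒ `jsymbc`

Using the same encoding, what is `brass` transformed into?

Shifts by position in priest: pos 0: p→w (+7), pos 1: r→b (+10), pos 2: i→p (+7), pos 3: e→o (+10) — repeating every 2. A repeating key of period 2 is used — shifts +7, +10 over and over.
For brass: b+7=i, r+10=b, a+7=h, s+10=c, s+7=z.

ibhcz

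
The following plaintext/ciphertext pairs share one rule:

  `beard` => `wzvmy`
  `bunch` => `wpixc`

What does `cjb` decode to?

Compare letters: b→w is +21, e→z is +21, a→v is +21 — a constant shift. It's a constant shift of +21 (ROT21).
Undoing it on cjb: c−21=h, j−21=o, b−21=g.

hog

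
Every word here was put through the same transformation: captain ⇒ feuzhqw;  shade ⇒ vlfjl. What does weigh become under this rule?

The shift increases by 1 at each position, starting from +3: 3, 4, 5, ….
For weigh: w+3=z, e+4=i, i+5=n, g+6=m, h+7=o.

zinmo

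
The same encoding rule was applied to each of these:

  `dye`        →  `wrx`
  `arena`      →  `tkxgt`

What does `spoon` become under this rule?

lihhg

Compare letters: d→w is +19, y→r is +19, e→x is +19 — a constant shift. Every letter moves 19 places later in the alphabet, wrapping around z→a.
On spoon: s+19=l, p+19=i, o+19=h, o+19=h, n+19=g.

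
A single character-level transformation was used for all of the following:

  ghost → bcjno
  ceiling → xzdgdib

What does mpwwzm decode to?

Compare letters: g→b is +21, h→c is +21, o→j is +21 — a constant shift. This is a Caesar cipher with shift 21.
Undoing it on mpwwzm: m−21=r, p−21=u, w−21=b, w−21=b, z−21=e, m−21=r.

rubber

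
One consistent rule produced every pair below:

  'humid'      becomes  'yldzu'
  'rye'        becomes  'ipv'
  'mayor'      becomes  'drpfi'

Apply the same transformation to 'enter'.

vekvi

This is a Caesar cipher with shift 17.
Applying it to enter: e+17=v, n+17=e, t+17=k, e+17=v, r+17=i.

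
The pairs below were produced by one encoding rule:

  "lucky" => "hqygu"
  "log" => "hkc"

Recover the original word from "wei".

aim

Every letter moves 22 places later in the alphabet, wrapping around z→a.
Reversing it on wei: w−22=a, e−22=i, i−22=m.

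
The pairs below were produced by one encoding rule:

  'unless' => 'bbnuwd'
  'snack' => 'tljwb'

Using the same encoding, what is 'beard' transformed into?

The output letters match the input read backwards, each shifted +9: unless reversed is sselnu. Two steps: reverse the string, then apply a Caesar shift of +9.
For beard: reverse → draeb; then shift: d+9=m, r+9=a, a+9=j, e+9=n, b+9=k.

majnk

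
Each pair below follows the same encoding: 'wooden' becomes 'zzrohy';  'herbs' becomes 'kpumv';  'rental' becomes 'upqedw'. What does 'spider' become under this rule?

Shifts by position in wooden: pos 0: w→z (+3), pos 1: o→z (+11), pos 2: o→r (+3), pos 3: d→o (+11) — repeating every 2. It's a Vigenère-style cipher with numeric key [3,11]: position i shifts by key[i mod 2].
Applying it to spider: s+3=v, p+11=a, i+3=l, d+11=o, e+3=h, r+11=c.

valohc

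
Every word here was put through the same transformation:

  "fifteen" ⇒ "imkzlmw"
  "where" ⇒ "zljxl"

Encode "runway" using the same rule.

uyschg

In fifteen: f→i is +3, i→m is +4, f→k is +5, t→z is +6 — the shift increases by 1 each position. Letter i (0-indexed) is shifted by i+3, so successive shifts are 3, 4, 5, ….
For runway: r+3=u, u+4=y, n+5=s, w+6=c, a+7=h, y+8=g.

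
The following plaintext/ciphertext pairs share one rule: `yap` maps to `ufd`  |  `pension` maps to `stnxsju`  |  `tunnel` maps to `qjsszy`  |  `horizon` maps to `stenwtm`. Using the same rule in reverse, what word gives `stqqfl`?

gallon

The output letters match the input read backwards, each shifted +5: yap reversed is pay. The word is reversed, then every letter is shifted forward by 5.
Decoding stqqfl: shift back: s−5=n, t−5=o, q−5=l, q−5=l, f−5=a, l−5=g → nollag; then reverse → gallon.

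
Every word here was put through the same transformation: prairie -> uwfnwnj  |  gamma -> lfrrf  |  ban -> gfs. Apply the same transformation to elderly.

jqijwqd

Compare letters: p→u is +5, r→w is +5, a→f is +5 — a constant shift. Every letter moves 5 places later in the alphabet, wrapping around z→a.
Applying it to elderly: e+5=j, l+5=q, d+5=i, e+5=j, r+5=w, l+5=q, y+5=d.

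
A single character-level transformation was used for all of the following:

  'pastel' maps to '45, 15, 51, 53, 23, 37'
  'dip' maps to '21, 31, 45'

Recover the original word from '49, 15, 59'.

p(#16)→45 and a(#1)→15: differences scale by 2, so n = 2·pos + 13. Each letter becomes 2×(its alphabet position, a=1..z=26) + 13.
Undoing it on 49, 15, 59: 49→(49−13)÷2=18=r, 15→(15−13)÷2=1=a, 59→(59−13)÷2=23=w.

raw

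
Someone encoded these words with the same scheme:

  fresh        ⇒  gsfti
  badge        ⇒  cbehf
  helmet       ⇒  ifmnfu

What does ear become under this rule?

fbs

Compare letters: f→g is +1, r→s is +1, e→f is +1 — a constant shift. This is a Caesar cipher with shift 1.
On ear: e+1=f, a+1=b, r+1=s.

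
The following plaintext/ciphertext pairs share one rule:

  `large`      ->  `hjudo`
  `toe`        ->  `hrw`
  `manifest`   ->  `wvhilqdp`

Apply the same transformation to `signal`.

The output letters match the input read backwards, each shifted +3: large reversed is egral. Read the word backwards and shift each letter +3.
For signal: reverse → langis; then shift: l+3=o, a+3=d, n+3=q, g+3=j, i+3=l, s+3=v.

odqjlv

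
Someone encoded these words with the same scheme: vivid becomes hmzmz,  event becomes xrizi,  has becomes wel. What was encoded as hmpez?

The output letters match the input read backwards, each shifted +4: vivid reversed is diviv. Two steps: reverse the string, then apply a Caesar shift of +4.
Reversing it on hmpez: shift back: h−4=d, m−4=i, p−4=l, e−4=a, z−4=v → dilav; then reverse → valid.

valid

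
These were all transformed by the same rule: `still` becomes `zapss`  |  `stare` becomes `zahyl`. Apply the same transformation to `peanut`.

Compare letters: s→z is +7, t→a is +7, i→p is +7 — a constant shift. This is a Caesar cipher with shift 7.
For peanut: p+7=w, e+7=l, a+7=h, n+7=u, u+7=b, t+7=a.

wlhuba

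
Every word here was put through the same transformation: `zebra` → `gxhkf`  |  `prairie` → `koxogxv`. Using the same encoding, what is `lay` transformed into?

egr

The output letters match the input read backwards, each shifted +6: zebra reversed is arbez. Two steps: reverse the string, then apply a Caesar shift of +6.
For lay: reverse → yal; then shift: y+6=e, a+6=g, l+6=r.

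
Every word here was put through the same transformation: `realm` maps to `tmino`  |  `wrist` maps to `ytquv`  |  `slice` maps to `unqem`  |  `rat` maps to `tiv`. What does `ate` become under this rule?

ivm

The shift depends on letter class: consonant r→t is +2, but vowel e→m is +8. Two shifts are in play — +8 for a/e/i/o/u, +2 for every other letter.
On ate: a(vowel)+8=i, t(cons)+2=v, e(vowel)+8=m.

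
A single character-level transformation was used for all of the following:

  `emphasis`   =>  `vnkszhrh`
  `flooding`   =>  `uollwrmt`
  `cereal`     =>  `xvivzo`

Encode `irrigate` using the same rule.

riirtzgv

Each pair mirrors across the alphabet (e↔v, m↔n, p↔k): positions sum to 25. Each letter is replaced by its mirror in the alphabet: a↔z, b↔y, c↔x, and so on (the Atbash cipher).
Applying it to irrigate: i↔r, r↔i, r↔i, i↔r, g↔t, a↔z, t↔g, e↔v.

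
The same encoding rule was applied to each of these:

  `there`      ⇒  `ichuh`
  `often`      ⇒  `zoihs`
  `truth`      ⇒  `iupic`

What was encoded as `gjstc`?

pinch

t(19)→i(8) and h(7)→c(2) fit y≡7x+5 (mod 26); the inverse of 7 mod 26 is 15. Treating letters as 0–25, the rule is x ↦ 7x + 5 (mod 26).
Decoding gjstc: g(6)→15·(6−5)≡15=p; j(9)→15·(9−5)≡8=i; s(18)→15·(18−5)≡13=n; t(19)→15·(19−5)≡2=c; c(2)→15·(2−5)≡7=h (all mod 26).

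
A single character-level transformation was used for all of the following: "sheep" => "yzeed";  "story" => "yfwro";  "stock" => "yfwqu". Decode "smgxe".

guide

s(18)→y(24) and h(7)→z(25) fit y≡7x+2 (mod 26); the inverse of 7 mod 26 is 15. Treating letters as 0–25, the rule is x ↦ 7x + 2 (mod 26).
Reversing it on smgxe: s(18)→15·(18−2)≡6=g; m(12)→15·(12−2)≡20=u; g(6)→15·(6−2)≡8=i; x(23)→15·(23−2)≡3=d; e(4)→15·(4−2)≡4=e (all mod 26).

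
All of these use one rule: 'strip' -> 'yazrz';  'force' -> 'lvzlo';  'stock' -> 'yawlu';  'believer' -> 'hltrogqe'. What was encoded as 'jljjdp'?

debate

In strip: s→y is +6, t→a is +7, r→z is +8, i→r is +9 — the shift increases by 1 each position. The shift increases by 1 at each position, starting from +6: 6, 7, 8, ….
Decoding jljjdp: j−6=d, l−7=e, j−8=b, j−9=a, d−10=t, p−11=e.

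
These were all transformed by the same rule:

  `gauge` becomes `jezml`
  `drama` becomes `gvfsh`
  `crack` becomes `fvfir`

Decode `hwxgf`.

Each letter shifts forward by (position + 3), i.e. 3, 4, 5, … — the shift grows by one for each successive letter.
Undoing it on hwxgf: h−3=e, w−4=s, x−5=s, g−6=a, f−7=y.

essay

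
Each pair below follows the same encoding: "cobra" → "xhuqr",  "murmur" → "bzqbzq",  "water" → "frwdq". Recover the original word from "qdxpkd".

recipe

c(2)→x(23) and o(14)→h(7) fit y≡3x+17 (mod 26); the inverse of 3 mod 26 is 9. Treating letters as 0–25, the rule is x ↦ 3x + 17 (mod 26).
Undoing it on qdxpkd: q(16)→9·(16−17)≡17=r; d(3)→9·(3−17)≡4=e; x(23)→9·(23−17)≡2=c; p(15)→9·(15−17)≡8=i; k(10)→9·(10−17)≡15=p; d(3)→9·(3−17)≡4=e (all mod 26).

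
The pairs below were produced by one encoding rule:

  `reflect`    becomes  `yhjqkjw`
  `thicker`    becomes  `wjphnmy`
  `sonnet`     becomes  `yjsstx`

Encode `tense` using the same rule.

jxsjy

The output letters match the input read backwards, each shifted +5: reflect reversed is tcelfer. Read the word backwards and shift each letter +5.
On tense: reverse → esnet; then shift: e+5=j, s+5=x, n+5=s, e+5=j, t+5=y.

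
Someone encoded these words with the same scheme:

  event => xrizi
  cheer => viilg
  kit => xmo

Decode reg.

The output letters match the input read backwards, each shifted +4: event reversed is tneve. The word is reversed, then every letter is shifted forward by 4.
Undoing it on reg: shift back: r−4=n, e−4=a, g−4=c → nac; then reverse → can.

can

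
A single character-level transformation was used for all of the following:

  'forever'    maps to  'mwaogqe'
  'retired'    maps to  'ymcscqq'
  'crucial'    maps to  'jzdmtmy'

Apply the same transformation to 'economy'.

lkxxzyl

Each letter shifts forward by (position + 7), i.e. 7, 8, 9, … — the shift grows by one for each successive letter.
On economy: e+7=l, c+8=k, o+9=x, n+10=x, o+11=z, m+12=y, y+13=l.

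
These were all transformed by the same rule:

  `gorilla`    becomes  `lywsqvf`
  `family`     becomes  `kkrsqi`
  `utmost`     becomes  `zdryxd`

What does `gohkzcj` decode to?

because

Shifts by position in gorilla: pos 0: g→l (+5), pos 1: o→y (+10), pos 2: r→w (+5), pos 3: i→s (+10) — repeating every 2. A repeating key of period 2 is used — shifts +5, +10 over and over.
Undoing it on gohkzcj: g−5=b, o−10=e, h−5=c, k−10=a, z−5=u, c−10=s, j−5=e.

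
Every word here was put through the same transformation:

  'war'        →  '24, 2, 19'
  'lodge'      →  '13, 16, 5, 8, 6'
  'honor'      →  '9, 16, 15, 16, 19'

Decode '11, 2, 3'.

w is letter #23 and maps to 24: an offset of 1. Letters become their 1-based position plus 1 (so a→2, b→3, …).
Reversing it on 11, 2, 3: 11→(11−1)÷1=10=j, 2→(2−1)÷1=1=a, 3→(3−1)÷1=2=b.

jab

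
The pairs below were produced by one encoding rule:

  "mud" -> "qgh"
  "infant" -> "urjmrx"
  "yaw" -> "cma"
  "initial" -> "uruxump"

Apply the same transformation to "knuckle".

orggopq

The shift depends on letter class: consonant m→q is +4, but vowel u→g is +12. Two shifts are in play — +12 for a/e/i/o/u, +4 for every other letter.
For knuckle: k(cons)+4=o, n(cons)+4=r, u(vowel)+12=g, c(cons)+4=g, k(cons)+4=o, l(cons)+4=p, e(vowel)+12=q.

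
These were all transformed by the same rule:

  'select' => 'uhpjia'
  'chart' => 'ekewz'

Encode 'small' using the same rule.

upeqr

Letter i (0-indexed) is shifted by i+2, so successive shifts are 2, 3, 4, ….
On small: s+2=u, m+3=p, a+4=e, l+5=q, l+6=r.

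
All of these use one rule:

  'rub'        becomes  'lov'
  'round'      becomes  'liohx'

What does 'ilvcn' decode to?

Each letter is shifted forward by 20 in the alphabet (a Caesar shift of +20).
Undoing it on ilvcn: i−20=o, l−20=r, v−20=b, c−20=i, n−20=t.

orbit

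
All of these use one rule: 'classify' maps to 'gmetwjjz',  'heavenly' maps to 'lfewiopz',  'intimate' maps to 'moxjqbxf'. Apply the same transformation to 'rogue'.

The shifts repeat in a cycle of length 2: positions 0,1,… shift by +4, +1, then the pattern repeats.
For rogue: r+4=v, o+1=p, g+4=k, u+1=v, e+4=i.

vpkvi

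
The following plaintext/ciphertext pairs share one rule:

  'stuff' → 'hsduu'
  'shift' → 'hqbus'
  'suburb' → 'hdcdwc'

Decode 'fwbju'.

grief

s(18)→h(7) and t(19)→s(18) fit y≡11x+17 (mod 26); the inverse of 11 mod 26 is 19. Each letter's alphabet position (a=0..z=25) is mapped through 11·x+17 mod 26 — an affine cipher.
Undoing it on fwbju: f(5)→19·(5−17)≡6=g; w(22)→19·(22−17)≡17=r; b(1)→19·(1−17)≡8=i; j(9)→19·(9−17)≡4=e; u(20)→19·(20−17)≡5=f (all mod 26).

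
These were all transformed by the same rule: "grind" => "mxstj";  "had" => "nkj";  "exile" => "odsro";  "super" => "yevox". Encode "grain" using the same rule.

mxkst

The shift depends on letter class: consonant g→m is +6, but vowel i→s is +10. Vowels shift forward by 10 and consonants shift forward by 6.
Applying it to grain: g(cons)+6=m, r(cons)+6=x, a(vowel)+10=k, i(vowel)+10=s, n(cons)+6=t.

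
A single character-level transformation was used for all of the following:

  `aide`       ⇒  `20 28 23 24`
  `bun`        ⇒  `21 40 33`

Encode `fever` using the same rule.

25 24 41 24 37

a is letter #1 and maps to 20: an offset of 19. The number is (letter's place in the alphabet, a=1) + 19.
For fever: f=6→25, e=5→24, v=22→41, e=5→24, r=18→37.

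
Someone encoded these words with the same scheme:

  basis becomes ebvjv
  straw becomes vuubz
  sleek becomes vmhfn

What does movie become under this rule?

Shifts by position in basis: pos 0: b→e (+3), pos 1: a→b (+1), pos 2: s→v (+3), pos 3: i→j (+1) — repeating every 2. A repeating key of period 2 is used — shifts +3, +1 over and over.
On movie: m+3=p, o+1=p, v+3=y, i+1=j, e+3=h.

ppyjh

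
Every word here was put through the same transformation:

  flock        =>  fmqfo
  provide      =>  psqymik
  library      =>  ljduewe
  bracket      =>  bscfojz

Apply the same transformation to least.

lfcvx

In flock: f→f is +0, l→m is +1, o→q is +2, c→f is +3 — the shift increases by 1 each position. The shift increases by 1 at each position, starting from +0: 0, 1, 2, ….
For least: l+0=l, e+1=f, a+2=c, s+3=v, t+4=x.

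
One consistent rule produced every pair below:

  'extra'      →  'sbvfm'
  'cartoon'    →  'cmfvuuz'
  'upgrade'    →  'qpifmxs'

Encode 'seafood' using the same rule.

asmnuux

e(4)→s(18) and x(23)→b(1) fit y≡21x+12 (mod 26); the inverse of 21 mod 26 is 5. Each letter's alphabet position (a=0..z=25) is mapped through 21·x+12 mod 26 — an affine cipher.
For seafood: s(18)→21·18+12≡0=a; e(4)→21·4+12≡18=s; a(0)→21·0+12≡12=m; f(5)→21·5+12≡13=n; o(14)→21·14+12≡20=u; o(14)→21·14+12≡20=u; d(3)→21·3+12≡23=x (all mod 26).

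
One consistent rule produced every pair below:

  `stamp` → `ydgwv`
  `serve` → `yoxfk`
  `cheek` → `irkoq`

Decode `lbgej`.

fraud

A repeating key of period 2 is used — shifts +6, +10 over and over.
Decoding lbgej: l−6=f, b−10=r, g−6=a, e−10=u, j−6=d.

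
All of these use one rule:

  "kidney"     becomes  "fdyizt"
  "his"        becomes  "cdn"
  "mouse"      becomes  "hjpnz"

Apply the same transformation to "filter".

adgozm

Compare letters: k→f is +21, i→d is +21, d→y is +21 — a constant shift. Each letter is shifted forward by 21 in the alphabet (a Caesar shift of +21).
Applying it to filter: f+21=a, i+21=d, l+21=g, t+21=o, e+21=z, r+21=m.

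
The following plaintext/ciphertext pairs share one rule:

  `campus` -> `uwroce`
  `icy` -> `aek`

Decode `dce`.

cab

The output letters match the input read backwards, each shifted +2: campus reversed is supmac. Read the word backwards and shift each letter +2.
Reversing it on dce: shift back: d−2=b, c−2=a, e−2=c → bac; then reverse → cab.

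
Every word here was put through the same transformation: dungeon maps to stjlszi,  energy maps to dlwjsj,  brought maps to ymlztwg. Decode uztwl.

The output letters match the input read backwards, each shifted +5: dungeon reversed is noegnud. The word is reversed, then every letter is shifted forward by 5.
Reversing it on uztwl: shift back: u−5=p, z−5=u, t−5=o, w−5=r, l−5=g → puorg; then reverse → group.

group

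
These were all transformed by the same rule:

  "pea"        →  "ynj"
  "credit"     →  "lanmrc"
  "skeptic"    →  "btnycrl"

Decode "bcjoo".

staff

Compare letters: p→y is +9, e→n is +9, a→j is +9 — a constant shift. Every letter moves 9 places later in the alphabet, wrapping around z→a.
Reversing it on bcjoo: b−9=s, c−9=t, j−9=a, o−9=f, o−9=f.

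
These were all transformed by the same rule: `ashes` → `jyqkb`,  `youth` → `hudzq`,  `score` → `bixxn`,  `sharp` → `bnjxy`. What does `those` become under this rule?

cnxyn

Shifts by position in ashes: pos 0: a→j (+9), pos 1: s→y (+6), pos 2: h→q (+9), pos 3: e→k (+6) — repeating every 2. It's a Vigenère-style cipher with numeric key [9,6]: position i shifts by key[i mod 2].
On those: t+9=c, h+6=n, o+9=x, s+6=y, e+9=n.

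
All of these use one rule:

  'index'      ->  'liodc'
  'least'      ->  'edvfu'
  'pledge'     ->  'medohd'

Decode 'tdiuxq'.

i(8)→l(11) and n(13)→i(8) fit y≡15x+21 (mod 26); the inverse of 15 mod 26 is 7. Treating letters as 0–25, the rule is x ↦ 15x + 21 (mod 26).
Decoding tdiuxq: t(19)→7·(19−21)≡12=m; d(3)→7·(3−21)≡4=e; i(8)→7·(8−21)≡13=n; u(20)→7·(20−21)≡19=t; x(23)→7·(23−21)≡14=o; q(16)→7·(16−21)≡17=r (all mod 26).

mentor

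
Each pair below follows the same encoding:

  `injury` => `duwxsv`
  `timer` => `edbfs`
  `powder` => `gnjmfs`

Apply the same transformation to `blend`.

i(8)→d(3) and n(13)→u(20) fit y≡19x+7 (mod 26); the inverse of 19 mod 26 is 11. Each letter's alphabet position (a=0..z=25) is mapped through 19·x+7 mod 26 — an affine cipher.
Applying it to blend: b(1)→19·1+7≡0=a; l(11)→19·11+7≡8=i; e(4)→19·4+7≡5=f; n(13)→19·13+7≡20=u; d(3)→19·3+7≡12=m (all mod 26).

aifum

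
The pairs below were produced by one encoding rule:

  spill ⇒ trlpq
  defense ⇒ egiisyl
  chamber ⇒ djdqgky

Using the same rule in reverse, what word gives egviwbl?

deserve

The shift increases by 1 at each position, starting from +1: 1, 2, 3, ….
Decoding egviwbl: e−1=d, g−2=e, v−3=s, i−4=e, w−5=r, b−6=v, l−7=e.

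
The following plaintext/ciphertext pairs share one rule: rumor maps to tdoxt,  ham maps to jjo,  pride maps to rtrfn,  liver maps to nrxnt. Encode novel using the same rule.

The shift depends on letter class: consonant r→t is +2, but vowel u→d is +9. The rule splits by letter class: vowels +9, consonants +2.
On novel: n(cons)+2=p, o(vowel)+9=x, v(cons)+2=x, e(vowel)+9=n, l(cons)+2=n.

pxxnn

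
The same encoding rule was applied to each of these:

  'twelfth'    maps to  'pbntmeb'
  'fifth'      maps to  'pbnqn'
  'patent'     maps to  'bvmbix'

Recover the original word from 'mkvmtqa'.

The output letters match the input read backwards, each shifted +8: twelfth reversed is htflewt. Read the word backwards and shift each letter +8.
Undoing it on mkvmtqa: shift back: m−8=e, k−8=c, v−8=n, m−8=e, t−8=l, q−8=i, a−8=s → ecnelis; then reverse → silence.

silence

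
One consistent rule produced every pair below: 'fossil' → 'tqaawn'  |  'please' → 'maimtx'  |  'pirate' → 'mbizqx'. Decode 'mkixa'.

Two steps: reverse the string, then apply a Caesar shift of +8.
Decoding mkixa: shift back: m−8=e, k−8=c, i−8=a, x−8=p, a−8=s → ecaps; then reverse → space.

space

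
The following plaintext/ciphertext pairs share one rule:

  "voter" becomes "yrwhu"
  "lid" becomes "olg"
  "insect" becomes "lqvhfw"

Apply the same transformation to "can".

fdq

Compare letters: v→y is +3, o→r is +3, t→w is +3 — a constant shift. Each letter is shifted forward by 3 in the alphabet (a Caesar shift of +3).
On can: c+3=f, a+3=d, n+3=q.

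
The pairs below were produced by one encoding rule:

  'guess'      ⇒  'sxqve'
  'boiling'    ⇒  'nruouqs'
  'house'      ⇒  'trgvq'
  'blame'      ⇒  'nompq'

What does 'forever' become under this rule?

Shifts by position in guess: pos 0: g→s (+12), pos 1: u→x (+3), pos 2: e→q (+12), pos 3: s→v (+3) — repeating every 2. It's a Vigenère-style cipher with numeric key [12,3]: position i shifts by key[i mod 2].
On forever: f+12=r, o+3=r, r+12=d, e+3=h, v+12=h, e+3=h, r+12=d.

rrdhhhd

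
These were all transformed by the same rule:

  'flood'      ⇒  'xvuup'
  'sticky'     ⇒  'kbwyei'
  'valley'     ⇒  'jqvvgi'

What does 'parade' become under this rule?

lqtqpg

f(5)→x(23) and l(11)→v(21) fit y≡17x+16 (mod 26); the inverse of 17 mod 26 is 23. This is an affine cipher: with a=0,…,z=25, each position x becomes (17x+16) mod 26.
Applying it to parade: p(15)→17·15+16≡11=l; a(0)→17·0+16≡16=q; r(17)→17·17+16≡19=t; a(0)→17·0+16≡16=q; d(3)→17·3+16≡15=p; e(4)→17·4+16≡6=g (all mod 26).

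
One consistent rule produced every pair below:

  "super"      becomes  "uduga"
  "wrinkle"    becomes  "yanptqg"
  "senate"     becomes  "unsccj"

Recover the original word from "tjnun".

Shifts by position in super: pos 0: s→u (+2), pos 1: u→d (+9), pos 2: p→u (+5), pos 3: e→g (+2), pos 4: r→a (+9) — repeating every 3. It's a Vigenère-style cipher with numeric key [2,9,5]: position i shifts by key[i mod 3].
Decoding tjnun: t−2=r, j−9=a, n−5=i, u−2=s, n−9=e.

raise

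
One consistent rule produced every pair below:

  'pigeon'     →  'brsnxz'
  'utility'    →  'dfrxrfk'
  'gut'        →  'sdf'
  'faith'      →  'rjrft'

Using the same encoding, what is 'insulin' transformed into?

The rule splits by letter class: vowels +9, consonants +12.
For insulin: i(vowel)+9=r, n(cons)+12=z, s(cons)+12=e, u(vowel)+9=d, l(cons)+12=x, i(vowel)+9=r, n(cons)+12=z.

rzedxrz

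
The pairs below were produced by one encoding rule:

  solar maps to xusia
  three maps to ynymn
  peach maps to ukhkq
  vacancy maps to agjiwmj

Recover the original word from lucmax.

In solar: s→x is +5, o→u is +6, l→s is +7, a→i is +8 — the shift increases by 1 each position. Letter i (0-indexed) is shifted by i+5, so successive shifts are 5, 6, 7, ….
Decoding lucmax: l−5=g, u−6=o, c−7=v, m−8=e, a−9=r, x−10=n.

govern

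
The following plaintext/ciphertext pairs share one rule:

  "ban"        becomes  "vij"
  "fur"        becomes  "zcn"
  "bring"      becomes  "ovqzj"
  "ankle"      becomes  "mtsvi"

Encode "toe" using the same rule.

mwb

Read the word backwards and shift each letter +8.
For toe: reverse → eot; then shift: e+8=m, o+8=w, t+8=b.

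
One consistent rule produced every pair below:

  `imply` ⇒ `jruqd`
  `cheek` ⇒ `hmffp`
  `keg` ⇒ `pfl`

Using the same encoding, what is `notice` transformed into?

The shift depends on letter class: consonant m→r is +5, but vowel i→j is +1. Two shifts are in play — +1 for a/e/i/o/u, +5 for every other letter.
Applying it to notice: n(cons)+5=s, o(vowel)+1=p, t(cons)+5=y, i(vowel)+1=j, c(cons)+5=h, e(vowel)+1=f.

spyjhf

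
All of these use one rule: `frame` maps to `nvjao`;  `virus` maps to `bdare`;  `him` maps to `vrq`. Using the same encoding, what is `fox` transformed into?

gxo

The output letters match the input read backwards, each shifted +9: frame reversed is emarf. Two steps: reverse the string, then apply a Caesar shift of +9.
On fox: reverse → xof; then shift: x+9=g, o+9=x, f+9=o.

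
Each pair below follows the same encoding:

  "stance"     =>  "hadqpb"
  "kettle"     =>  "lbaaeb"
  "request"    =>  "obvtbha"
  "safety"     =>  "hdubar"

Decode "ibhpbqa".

descent

s(18)→h(7) and t(19)→a(0) fit y≡19x+3 (mod 26); the inverse of 19 mod 26 is 11. Treating letters as 0–25, the rule is x ↦ 19x + 3 (mod 26).
Decoding ibhpbqa: i(8)→11·(8−3)≡3=d; b(1)→11·(1−3)≡4=e; h(7)→11·(7−3)≡18=s; p(15)→11·(15−3)≡2=c; b(1)→11·(1−3)≡4=e; q(16)→11·(16−3)≡13=n; a(0)→11·(0−3)≡19=t (all mod 26).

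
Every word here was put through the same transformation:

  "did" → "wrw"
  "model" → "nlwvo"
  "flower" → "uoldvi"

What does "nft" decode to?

mug

Each pair mirrors across the alphabet (d↔w, i↔r, d↔w): positions sum to 25. Each letter is replaced by its mirror in the alphabet: a↔z, b↔y, c↔x, and so on (the Atbash cipher).
Reversing it on nft: n↔m, f↔u, t↔g.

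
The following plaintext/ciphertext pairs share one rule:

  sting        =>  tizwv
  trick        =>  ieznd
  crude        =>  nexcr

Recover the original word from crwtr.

s(18)→t(19) and t(19)→i(8) fit y≡15x+9 (mod 26); the inverse of 15 mod 26 is 7. Each letter's alphabet position (a=0..z=25) is mapped through 15·x+9 mod 26 — an affine cipher.
Decoding crwtr: c(2)→7·(2−9)≡3=d; r(17)→7·(17−9)≡4=e; w(22)→7·(22−9)≡13=n; t(19)→7·(19−9)≡18=s; r(17)→7·(17−9)≡4=e (all mod 26).

dense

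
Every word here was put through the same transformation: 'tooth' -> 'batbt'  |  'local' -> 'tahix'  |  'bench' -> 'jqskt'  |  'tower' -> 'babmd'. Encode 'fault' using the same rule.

nmztf

A repeating key of period 3 is used — shifts +8, +12, +5 over and over.
On fault: f+8=n, a+12=m, u+5=z, l+8=t, t+12=f.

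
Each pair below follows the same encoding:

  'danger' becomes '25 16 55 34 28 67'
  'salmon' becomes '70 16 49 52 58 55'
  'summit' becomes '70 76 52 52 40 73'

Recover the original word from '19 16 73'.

d(#4)→25 and a(#1)→16: differences scale by 3, so n = 3·pos + 13. The formula is n = 3×(alphabet index, a=1) + 13.
Decoding 19 16 73: 19→(19−13)÷3=2=b, 16→(16−13)÷3=1=a, 73→(73−13)÷3=20=t.

bat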